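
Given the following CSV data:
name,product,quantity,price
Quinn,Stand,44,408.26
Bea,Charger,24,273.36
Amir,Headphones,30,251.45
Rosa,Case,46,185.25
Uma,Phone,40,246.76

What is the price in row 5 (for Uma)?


Row 5: Uma
Column 'price' = 246.76

ANSWER: 246.76


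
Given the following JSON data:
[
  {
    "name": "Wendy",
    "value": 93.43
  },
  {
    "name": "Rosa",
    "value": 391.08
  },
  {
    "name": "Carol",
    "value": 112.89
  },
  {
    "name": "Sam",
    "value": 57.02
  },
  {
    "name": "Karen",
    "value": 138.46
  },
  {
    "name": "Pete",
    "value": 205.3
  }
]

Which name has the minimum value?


Comparing values:
  Wendy: 93.43
  Rosa: 391.08
  Carol: 112.89
  Sam: 57.02
  Karen: 138.46
  Pete: 205.3
Minimum: Sam (57.02)

ANSWER: Sam


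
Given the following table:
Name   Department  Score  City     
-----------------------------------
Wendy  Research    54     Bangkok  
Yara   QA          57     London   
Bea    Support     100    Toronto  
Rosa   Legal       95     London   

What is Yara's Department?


Row 2: Yara
Department = QA

ANSWER: QA


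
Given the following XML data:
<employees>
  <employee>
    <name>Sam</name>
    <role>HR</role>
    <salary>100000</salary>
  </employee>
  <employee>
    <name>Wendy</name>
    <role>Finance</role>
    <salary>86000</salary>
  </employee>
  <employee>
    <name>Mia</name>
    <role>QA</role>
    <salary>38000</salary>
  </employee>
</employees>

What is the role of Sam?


Searching for <employee> with <name>Sam</name>
Found at position 1
<role>HR</role>

ANSWER: HR


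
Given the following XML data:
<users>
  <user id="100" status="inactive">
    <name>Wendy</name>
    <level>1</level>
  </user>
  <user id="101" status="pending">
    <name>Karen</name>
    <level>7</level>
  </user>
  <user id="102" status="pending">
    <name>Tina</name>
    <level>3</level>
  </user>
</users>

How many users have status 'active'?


Counting users with status='active':
Count: 0

ANSWER: 0


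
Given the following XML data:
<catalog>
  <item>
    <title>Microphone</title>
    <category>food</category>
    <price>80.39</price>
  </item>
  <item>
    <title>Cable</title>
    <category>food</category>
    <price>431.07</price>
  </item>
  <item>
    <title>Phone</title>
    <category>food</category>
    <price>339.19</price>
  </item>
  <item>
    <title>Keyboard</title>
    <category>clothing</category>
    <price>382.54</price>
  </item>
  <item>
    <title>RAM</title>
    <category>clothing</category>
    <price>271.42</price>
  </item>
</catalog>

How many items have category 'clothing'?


Scanning <item> elements for <category>clothing</category>:
  Item 4: Keyboard -> MATCH
  Item 5: RAM -> MATCH
Count: 2

ANSWER: 2


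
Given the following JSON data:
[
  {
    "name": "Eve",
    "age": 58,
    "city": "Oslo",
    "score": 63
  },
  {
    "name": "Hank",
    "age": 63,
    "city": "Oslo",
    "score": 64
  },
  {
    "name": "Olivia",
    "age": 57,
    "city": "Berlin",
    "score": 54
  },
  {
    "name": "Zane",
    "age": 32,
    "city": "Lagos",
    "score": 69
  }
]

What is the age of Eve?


Looking up record where name = Eve
Record index: 0
Field 'age' = 58

ANSWER: 58


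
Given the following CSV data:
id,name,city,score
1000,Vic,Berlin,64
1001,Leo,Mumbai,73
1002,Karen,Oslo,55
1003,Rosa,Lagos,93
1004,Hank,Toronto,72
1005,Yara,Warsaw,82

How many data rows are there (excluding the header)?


Counting rows (excluding header):
Header: id,name,city,score
Data rows: 6

ANSWER: 6


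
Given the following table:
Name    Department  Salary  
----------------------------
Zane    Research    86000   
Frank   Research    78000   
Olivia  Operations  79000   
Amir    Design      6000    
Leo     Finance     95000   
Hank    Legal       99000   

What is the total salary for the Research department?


Research department members:
  Zane: 86000
  Frank: 78000
Total = 86000 + 78000 = 164000

ANSWER: 164000


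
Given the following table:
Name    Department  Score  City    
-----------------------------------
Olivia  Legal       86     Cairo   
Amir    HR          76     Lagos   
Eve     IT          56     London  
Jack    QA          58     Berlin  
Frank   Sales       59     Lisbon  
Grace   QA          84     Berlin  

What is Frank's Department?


Row 5: Frank
Department = Sales

ANSWER: Sales


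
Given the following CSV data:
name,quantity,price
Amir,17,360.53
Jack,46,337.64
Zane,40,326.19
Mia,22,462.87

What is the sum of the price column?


Values in 'price' column:
  Row 1: 360.53
  Row 2: 337.64
  Row 3: 326.19
  Row 4: 462.87
Sum = 360.53 + 337.64 + 326.19 + 462.87 = 1487.23

ANSWER: 1487.23


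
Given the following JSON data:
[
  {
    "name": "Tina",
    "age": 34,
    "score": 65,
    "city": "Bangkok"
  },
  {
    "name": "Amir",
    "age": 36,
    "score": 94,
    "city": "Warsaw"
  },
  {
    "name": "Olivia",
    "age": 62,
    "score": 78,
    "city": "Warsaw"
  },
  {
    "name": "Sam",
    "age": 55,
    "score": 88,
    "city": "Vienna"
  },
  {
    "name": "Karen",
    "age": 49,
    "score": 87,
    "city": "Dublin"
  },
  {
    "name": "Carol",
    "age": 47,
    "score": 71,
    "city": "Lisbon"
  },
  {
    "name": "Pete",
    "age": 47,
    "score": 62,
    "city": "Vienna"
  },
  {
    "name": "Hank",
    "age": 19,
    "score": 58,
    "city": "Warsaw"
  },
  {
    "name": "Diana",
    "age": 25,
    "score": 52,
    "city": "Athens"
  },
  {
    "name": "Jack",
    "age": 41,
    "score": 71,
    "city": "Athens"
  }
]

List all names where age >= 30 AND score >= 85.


Checking both conditions:
  Tina (age=34, score=65) -> no
  Amir (age=36, score=94) -> YES
  Olivia (age=62, score=78) -> no
  Sam (age=55, score=88) -> YES
  Karen (age=49, score=87) -> YES
  Carol (age=47, score=71) -> no
  Pete (age=47, score=62) -> no
  Hank (age=19, score=58) -> no
  Diana (age=25, score=52) -> no
  Jack (age=41, score=71) -> no


ANSWER: Amir, Sam, Karen


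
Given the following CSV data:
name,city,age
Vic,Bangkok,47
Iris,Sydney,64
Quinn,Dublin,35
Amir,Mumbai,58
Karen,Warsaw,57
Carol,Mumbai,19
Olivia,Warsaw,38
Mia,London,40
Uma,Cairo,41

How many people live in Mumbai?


Scanning city column for 'Mumbai':
  Row 4: Amir -> MATCH
  Row 6: Carol -> MATCH
Total matches: 2

ANSWER: 2


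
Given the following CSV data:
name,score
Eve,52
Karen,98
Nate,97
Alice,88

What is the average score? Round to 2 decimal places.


Scores: 52, 98, 97, 88
Sum = 335
Count = 4
Average = 335 / 4 = 83.75

ANSWER: 83.75


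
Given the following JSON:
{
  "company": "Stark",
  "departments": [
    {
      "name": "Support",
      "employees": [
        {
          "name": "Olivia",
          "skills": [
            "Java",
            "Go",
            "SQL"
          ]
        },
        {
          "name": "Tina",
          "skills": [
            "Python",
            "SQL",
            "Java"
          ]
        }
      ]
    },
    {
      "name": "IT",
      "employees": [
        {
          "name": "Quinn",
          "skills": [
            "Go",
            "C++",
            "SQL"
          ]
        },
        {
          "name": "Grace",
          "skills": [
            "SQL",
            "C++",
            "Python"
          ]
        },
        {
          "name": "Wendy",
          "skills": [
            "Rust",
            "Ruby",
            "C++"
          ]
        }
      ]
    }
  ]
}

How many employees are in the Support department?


Path: departments[0].employees
Count: 2

ANSWER: 2


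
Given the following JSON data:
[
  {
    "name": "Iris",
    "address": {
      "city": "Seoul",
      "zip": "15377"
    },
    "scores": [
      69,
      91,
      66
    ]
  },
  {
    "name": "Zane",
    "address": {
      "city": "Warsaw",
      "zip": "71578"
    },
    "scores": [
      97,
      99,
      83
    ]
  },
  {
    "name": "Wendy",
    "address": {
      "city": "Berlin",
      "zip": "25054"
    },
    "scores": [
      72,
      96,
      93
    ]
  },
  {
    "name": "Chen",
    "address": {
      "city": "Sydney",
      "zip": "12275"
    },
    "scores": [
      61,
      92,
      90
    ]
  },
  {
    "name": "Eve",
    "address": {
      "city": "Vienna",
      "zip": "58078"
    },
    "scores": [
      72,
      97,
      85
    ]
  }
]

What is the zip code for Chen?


Path: records[3].address.zip
Value: 12275

ANSWER: 12275


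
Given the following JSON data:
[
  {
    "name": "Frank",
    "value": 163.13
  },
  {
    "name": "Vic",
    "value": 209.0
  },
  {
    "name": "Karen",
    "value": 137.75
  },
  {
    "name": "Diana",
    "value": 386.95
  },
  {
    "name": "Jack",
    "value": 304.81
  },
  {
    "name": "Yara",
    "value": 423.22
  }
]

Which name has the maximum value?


Comparing values:
  Frank: 163.13
  Vic: 209.0
  Karen: 137.75
  Diana: 386.95
  Jack: 304.81
  Yara: 423.22
Maximum: Yara (423.22)

ANSWER: Yara


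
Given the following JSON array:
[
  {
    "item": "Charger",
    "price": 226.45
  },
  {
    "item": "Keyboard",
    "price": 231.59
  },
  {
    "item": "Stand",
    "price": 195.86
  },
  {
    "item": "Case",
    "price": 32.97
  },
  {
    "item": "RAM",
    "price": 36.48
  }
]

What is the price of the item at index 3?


Array index 3 -> Case
price = 32.97

ANSWER: 32.97


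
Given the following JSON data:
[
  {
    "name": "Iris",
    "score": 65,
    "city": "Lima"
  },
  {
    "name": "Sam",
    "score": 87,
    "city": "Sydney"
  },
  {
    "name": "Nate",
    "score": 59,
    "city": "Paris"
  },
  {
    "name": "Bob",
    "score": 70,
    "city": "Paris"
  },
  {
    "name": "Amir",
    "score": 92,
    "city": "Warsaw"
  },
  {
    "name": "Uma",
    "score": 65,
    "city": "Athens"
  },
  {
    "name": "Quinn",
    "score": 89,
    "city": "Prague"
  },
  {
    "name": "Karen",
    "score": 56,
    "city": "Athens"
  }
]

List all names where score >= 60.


Filtering records where score >= 60:
  Iris (score=65) -> YES
  Sam (score=87) -> YES
  Nate (score=59) -> no
  Bob (score=70) -> YES
  Amir (score=92) -> YES
  Uma (score=65) -> YES
  Quinn (score=89) -> YES
  Karen (score=56) -> no


ANSWER: Iris, Sam, Bob, Amir, Uma, Quinn


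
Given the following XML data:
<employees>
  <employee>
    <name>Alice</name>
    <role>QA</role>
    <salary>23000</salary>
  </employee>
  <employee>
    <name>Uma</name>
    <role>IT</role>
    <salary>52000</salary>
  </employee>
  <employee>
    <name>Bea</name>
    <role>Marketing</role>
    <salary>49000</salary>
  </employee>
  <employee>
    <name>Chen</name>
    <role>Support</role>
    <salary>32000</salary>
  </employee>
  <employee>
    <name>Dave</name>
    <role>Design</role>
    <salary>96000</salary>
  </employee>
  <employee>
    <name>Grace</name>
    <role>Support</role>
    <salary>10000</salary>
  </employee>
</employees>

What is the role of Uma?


Searching for <employee> with <name>Uma</name>
Found at position 2
<role>IT</role>

ANSWER: IT


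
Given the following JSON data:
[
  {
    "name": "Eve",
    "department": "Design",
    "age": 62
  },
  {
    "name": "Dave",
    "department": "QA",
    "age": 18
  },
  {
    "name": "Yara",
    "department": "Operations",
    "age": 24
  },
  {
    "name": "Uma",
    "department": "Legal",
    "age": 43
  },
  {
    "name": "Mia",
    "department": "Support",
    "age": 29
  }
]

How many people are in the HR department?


Scanning records for department = HR
  No matches found
Count: 0

ANSWER: 0


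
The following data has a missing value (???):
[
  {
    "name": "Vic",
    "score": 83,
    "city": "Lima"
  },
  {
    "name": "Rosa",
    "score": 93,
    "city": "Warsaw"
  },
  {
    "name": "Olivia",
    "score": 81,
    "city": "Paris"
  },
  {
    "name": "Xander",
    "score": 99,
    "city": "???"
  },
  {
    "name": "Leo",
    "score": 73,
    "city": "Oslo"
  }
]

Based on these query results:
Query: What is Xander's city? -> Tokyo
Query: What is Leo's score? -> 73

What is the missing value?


The missing value is Xander's city
From query: Xander's city = Tokyo

ANSWER: Tokyo


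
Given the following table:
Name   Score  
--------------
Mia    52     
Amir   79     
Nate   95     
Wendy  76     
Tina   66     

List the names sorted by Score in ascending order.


Sorting by Score (ascending):
  Mia: 52
  Tina: 66
  Wendy: 76
  Amir: 79
  Nate: 95


ANSWER: Mia, Tina, Wendy, Amir, Nate


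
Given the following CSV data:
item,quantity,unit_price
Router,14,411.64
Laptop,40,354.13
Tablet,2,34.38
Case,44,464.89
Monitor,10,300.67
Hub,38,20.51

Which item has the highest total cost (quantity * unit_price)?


Computing row totals:
  Router: 5762.96
  Laptop: 14165.2
  Tablet: 68.76
  Case: 20455.16
  Monitor: 3006.7
  Hub: 779.38
Maximum: Case (20455.16)

ANSWER: Case


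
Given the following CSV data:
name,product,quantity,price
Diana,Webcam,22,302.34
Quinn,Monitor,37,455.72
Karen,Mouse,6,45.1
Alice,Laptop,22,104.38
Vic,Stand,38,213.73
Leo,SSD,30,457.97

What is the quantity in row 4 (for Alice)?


Row 4: Alice
Column 'quantity' = 22

ANSWER: 22


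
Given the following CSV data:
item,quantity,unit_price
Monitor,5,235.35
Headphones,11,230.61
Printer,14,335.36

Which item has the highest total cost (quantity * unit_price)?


Computing row totals:
  Monitor: 1176.75
  Headphones: 2536.71
  Printer: 4695.04
Maximum: Printer (4695.04)

ANSWER: Printer


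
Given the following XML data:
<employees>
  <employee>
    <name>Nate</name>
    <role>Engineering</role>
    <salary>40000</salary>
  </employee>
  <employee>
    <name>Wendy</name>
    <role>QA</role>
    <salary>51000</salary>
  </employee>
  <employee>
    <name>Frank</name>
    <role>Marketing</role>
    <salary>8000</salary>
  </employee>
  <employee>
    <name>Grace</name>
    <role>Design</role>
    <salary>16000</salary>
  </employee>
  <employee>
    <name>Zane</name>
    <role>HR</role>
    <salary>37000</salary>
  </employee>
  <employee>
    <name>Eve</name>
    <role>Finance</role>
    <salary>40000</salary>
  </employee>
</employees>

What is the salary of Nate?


Searching for <employee> with <name>Nate</name>
Found at position 1
<salary>40000</salary>

ANSWER: 40000


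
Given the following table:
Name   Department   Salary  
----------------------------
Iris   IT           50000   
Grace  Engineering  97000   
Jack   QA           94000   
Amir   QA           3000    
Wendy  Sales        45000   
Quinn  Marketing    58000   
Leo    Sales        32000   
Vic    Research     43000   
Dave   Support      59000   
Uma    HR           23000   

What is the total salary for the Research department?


Research department members:
  Vic: 43000
Total = 43000 = 43000

ANSWER: 43000


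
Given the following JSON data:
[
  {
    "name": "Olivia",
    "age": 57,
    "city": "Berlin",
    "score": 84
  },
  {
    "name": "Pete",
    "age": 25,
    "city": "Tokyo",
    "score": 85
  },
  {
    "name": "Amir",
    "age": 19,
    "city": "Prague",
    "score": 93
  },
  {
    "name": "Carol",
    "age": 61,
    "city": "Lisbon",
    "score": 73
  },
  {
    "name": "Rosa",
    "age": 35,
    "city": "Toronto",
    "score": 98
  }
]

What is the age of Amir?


Looking up record where name = Amir
Record index: 2
Field 'age' = 19

ANSWER: 19


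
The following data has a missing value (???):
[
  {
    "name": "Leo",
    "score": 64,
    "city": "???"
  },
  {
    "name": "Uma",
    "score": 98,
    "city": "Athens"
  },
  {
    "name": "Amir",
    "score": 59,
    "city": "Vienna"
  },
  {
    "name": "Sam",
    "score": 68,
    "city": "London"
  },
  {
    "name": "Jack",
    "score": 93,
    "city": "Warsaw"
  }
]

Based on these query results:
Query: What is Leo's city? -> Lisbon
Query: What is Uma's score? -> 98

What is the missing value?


The missing value is Leo's city
From query: Leo's city = Lisbon

ANSWER: Lisbon


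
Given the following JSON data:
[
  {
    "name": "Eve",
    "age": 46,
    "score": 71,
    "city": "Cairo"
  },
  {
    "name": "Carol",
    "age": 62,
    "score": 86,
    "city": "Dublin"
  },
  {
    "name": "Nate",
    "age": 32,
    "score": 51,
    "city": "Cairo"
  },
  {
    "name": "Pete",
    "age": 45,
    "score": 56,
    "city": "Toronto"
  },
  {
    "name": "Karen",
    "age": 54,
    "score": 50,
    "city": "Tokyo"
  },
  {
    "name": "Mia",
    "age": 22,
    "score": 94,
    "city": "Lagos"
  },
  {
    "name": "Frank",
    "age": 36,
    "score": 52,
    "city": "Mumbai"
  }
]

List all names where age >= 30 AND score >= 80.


Checking both conditions:
  Eve (age=46, score=71) -> no
  Carol (age=62, score=86) -> YES
  Nate (age=32, score=51) -> no
  Pete (age=45, score=56) -> no
  Karen (age=54, score=50) -> no
  Mia (age=22, score=94) -> no
  Frank (age=36, score=52) -> no


ANSWER: Carol


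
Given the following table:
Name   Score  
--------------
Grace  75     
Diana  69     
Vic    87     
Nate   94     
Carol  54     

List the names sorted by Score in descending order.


Sorting by Score (descending):
  Nate: 94
  Vic: 87
  Grace: 75
  Diana: 69
  Carol: 54


ANSWER: Nate, Vic, Grace, Diana, Carol


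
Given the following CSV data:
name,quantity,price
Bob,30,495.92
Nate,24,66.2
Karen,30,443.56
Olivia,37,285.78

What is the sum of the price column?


Values in 'price' column:
  Row 1: 495.92
  Row 2: 66.2
  Row 3: 443.56
  Row 4: 285.78
Sum = 495.92 + 66.2 + 443.56 + 285.78 = 1291.46

ANSWER: 1291.46


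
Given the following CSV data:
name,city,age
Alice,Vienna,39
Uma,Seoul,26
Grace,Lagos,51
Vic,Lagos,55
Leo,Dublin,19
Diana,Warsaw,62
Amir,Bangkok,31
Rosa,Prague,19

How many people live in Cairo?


Scanning city column for 'Cairo':
Total matches: 0

ANSWER: 0


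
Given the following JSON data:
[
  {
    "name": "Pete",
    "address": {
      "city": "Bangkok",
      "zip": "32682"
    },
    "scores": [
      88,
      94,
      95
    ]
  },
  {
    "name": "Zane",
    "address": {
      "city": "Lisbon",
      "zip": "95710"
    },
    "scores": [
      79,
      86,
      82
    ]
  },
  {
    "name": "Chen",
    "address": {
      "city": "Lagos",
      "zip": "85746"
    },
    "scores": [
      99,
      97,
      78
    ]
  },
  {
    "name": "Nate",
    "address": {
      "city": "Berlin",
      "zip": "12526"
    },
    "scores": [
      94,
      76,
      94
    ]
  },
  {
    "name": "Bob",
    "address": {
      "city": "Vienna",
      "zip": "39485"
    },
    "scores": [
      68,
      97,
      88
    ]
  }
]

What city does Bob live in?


Path: records[4].address.city
Value: Vienna

ANSWER: Vienna


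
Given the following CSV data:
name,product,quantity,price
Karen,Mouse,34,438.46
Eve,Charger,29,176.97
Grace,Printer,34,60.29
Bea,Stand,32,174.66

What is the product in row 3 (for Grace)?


Row 3: Grace
Column 'product' = Printer

ANSWER: Printer


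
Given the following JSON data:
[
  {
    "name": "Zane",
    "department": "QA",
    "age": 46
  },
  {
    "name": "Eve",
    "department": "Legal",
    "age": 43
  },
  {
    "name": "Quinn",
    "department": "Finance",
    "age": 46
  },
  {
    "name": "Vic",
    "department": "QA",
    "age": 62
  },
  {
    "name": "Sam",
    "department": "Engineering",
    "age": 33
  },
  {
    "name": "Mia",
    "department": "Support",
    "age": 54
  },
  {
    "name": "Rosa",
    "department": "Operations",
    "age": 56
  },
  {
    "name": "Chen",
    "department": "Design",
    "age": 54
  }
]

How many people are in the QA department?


Scanning records for department = QA
  Record 0: Zane
  Record 3: Vic
Count: 2

ANSWER: 2


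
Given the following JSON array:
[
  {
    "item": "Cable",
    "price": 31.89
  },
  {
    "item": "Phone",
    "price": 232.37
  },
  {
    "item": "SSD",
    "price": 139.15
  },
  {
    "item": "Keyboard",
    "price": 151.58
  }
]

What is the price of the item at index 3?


Array index 3 -> Keyboard
price = 151.58

ANSWER: 151.58


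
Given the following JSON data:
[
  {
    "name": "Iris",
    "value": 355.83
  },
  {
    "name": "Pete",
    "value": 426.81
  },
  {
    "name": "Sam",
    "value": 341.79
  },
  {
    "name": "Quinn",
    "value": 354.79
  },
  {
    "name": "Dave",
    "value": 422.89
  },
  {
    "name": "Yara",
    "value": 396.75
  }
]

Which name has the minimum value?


Comparing values:
  Iris: 355.83
  Pete: 426.81
  Sam: 341.79
  Quinn: 354.79
  Dave: 422.89
  Yara: 396.75
Minimum: Sam (341.79)

ANSWER: Sam


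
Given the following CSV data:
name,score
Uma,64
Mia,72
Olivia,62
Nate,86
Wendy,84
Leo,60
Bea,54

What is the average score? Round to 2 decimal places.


Scores: 64, 72, 62, 86, 84, 60, 54
Sum = 482
Count = 7
Average = 482 / 7 = 68.86

ANSWER: 68.86


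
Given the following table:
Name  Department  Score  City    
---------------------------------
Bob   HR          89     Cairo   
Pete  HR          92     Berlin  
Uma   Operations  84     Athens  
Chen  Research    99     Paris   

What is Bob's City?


Row 1: Bob
City = Cairo

ANSWER: Cairo


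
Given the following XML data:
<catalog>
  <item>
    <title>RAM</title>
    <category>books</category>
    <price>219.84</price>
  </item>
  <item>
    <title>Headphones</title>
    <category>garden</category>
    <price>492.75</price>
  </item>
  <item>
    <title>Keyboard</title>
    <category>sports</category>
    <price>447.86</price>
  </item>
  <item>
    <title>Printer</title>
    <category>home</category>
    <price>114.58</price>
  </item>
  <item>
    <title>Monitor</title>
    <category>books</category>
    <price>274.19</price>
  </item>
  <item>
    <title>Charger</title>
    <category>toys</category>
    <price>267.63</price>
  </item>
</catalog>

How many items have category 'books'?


Scanning <item> elements for <category>books</category>:
  Item 1: RAM -> MATCH
  Item 5: Monitor -> MATCH
Count: 2

ANSWER: 2


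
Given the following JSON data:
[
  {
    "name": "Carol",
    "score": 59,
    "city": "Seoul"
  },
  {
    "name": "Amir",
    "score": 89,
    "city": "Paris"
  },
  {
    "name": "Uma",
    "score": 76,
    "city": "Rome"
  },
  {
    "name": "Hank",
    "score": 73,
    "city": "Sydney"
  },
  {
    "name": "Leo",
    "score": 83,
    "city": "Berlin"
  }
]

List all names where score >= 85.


Filtering records where score >= 85:
  Carol (score=59) -> no
  Amir (score=89) -> YES
  Uma (score=76) -> no
  Hank (score=73) -> no
  Leo (score=83) -> no


ANSWER: Amir


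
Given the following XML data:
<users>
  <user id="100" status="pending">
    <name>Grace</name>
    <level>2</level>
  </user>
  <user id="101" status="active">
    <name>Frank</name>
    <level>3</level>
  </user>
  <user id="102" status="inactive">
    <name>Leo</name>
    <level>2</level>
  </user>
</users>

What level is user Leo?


Finding user: Leo
<level>2</level>

ANSWER: 2


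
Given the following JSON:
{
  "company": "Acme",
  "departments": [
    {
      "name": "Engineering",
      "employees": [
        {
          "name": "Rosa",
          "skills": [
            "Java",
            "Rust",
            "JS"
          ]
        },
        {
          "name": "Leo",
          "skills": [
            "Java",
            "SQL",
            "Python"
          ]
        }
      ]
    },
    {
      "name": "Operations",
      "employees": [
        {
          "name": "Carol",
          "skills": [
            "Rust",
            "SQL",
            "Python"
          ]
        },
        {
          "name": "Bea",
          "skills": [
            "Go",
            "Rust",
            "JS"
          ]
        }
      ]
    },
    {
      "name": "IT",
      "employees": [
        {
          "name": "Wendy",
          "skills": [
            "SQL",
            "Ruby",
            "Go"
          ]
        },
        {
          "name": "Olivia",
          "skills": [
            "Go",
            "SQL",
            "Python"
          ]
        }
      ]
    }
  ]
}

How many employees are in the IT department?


Path: departments[2].employees
Count: 2

ANSWER: 2


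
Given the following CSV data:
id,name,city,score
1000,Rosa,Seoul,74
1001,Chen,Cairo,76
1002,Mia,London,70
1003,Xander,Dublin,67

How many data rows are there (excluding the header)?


Counting rows (excluding header):
Header: id,name,city,score
Data rows: 4

ANSWER: 4


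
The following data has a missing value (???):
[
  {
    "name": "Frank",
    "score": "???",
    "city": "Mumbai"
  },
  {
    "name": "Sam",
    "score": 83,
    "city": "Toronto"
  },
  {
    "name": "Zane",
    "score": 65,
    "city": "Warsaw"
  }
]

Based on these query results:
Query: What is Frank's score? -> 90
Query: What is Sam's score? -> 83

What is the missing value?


The missing value is Frank's score
From query: Frank's score = 90

ANSWER: 90


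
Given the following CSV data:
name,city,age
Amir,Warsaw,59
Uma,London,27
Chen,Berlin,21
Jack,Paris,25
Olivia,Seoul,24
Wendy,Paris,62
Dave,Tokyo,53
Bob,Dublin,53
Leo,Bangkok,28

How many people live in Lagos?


Scanning city column for 'Lagos':
Total matches: 0

ANSWER: 0


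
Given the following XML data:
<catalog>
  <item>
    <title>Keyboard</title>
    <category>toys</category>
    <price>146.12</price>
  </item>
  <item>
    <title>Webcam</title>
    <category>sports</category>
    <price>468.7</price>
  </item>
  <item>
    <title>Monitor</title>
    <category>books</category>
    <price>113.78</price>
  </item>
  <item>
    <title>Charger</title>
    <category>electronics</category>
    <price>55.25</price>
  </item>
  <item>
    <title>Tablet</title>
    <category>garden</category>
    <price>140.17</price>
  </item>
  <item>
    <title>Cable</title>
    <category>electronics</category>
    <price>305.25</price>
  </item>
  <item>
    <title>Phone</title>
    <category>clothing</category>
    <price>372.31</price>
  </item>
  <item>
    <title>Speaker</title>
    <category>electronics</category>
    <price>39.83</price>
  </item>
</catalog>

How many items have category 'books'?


Scanning <item> elements for <category>books</category>:
  Item 3: Monitor -> MATCH
Count: 1

ANSWER: 1


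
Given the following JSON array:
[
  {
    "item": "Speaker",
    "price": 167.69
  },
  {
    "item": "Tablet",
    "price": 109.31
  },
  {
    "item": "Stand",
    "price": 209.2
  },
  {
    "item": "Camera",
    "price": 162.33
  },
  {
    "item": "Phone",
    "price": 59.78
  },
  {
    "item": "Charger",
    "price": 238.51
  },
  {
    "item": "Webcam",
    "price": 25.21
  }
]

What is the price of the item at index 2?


Array index 2 -> Stand
price = 209.2

ANSWER: 209.2


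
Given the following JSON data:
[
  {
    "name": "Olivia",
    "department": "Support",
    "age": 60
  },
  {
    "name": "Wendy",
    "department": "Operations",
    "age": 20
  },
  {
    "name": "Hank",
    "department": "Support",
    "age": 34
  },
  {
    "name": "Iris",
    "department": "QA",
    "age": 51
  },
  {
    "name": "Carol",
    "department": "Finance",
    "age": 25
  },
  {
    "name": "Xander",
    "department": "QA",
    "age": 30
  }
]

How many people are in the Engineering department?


Scanning records for department = Engineering
  No matches found
Count: 0

ANSWER: 0


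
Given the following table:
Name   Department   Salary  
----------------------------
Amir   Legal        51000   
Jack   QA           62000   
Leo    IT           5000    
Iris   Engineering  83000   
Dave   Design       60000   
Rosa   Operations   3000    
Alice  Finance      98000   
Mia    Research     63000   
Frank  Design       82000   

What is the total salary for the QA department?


QA department members:
  Jack: 62000
Total = 62000 = 62000

ANSWER: 62000


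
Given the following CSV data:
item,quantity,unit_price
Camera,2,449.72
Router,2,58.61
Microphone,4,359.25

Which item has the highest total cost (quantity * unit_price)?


Computing row totals:
  Camera: 899.44
  Router: 117.22
  Microphone: 1437.0
Maximum: Microphone (1437.0)

ANSWER: Microphone


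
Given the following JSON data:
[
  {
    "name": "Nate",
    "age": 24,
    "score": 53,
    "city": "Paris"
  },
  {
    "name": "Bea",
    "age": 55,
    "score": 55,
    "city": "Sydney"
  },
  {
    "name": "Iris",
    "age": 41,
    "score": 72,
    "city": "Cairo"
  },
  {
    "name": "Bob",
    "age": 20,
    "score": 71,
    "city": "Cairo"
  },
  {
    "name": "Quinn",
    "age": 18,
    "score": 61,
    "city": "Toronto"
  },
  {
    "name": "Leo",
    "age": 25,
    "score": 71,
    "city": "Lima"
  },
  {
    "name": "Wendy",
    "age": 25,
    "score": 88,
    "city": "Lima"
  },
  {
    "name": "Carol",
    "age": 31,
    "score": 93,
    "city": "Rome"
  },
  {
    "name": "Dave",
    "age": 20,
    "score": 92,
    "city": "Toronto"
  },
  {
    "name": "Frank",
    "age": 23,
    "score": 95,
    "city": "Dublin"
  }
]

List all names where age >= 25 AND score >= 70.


Checking both conditions:
  Nate (age=24, score=53) -> no
  Bea (age=55, score=55) -> no
  Iris (age=41, score=72) -> YES
  Bob (age=20, score=71) -> no
  Quinn (age=18, score=61) -> no
  Leo (age=25, score=71) -> YES
  Wendy (age=25, score=88) -> YES
  Carol (age=31, score=93) -> YES
  Dave (age=20, score=92) -> no
  Frank (age=23, score=95) -> no


ANSWER: Iris, Leo, Wendy, Carol


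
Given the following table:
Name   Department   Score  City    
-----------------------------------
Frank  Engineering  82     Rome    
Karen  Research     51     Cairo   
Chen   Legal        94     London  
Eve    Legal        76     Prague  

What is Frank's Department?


Row 1: Frank
Department = Engineering

ANSWER: Engineering


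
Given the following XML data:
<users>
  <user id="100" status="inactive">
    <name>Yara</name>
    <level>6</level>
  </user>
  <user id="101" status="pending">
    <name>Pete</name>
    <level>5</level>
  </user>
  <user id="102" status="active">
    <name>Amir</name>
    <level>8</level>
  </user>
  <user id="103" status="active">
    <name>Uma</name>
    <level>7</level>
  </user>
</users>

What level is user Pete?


Finding user: Pete
<level>5</level>

ANSWER: 5


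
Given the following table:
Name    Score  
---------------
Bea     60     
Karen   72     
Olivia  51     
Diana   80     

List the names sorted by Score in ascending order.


Sorting by Score (ascending):
  Olivia: 51
  Bea: 60
  Karen: 72
  Diana: 80


ANSWER: Olivia, Bea, Karen, Diana


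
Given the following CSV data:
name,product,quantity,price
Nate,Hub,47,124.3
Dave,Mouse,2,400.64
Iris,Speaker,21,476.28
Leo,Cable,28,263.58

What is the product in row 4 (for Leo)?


Row 4: Leo
Column 'product' = Cable

ANSWER: Cable


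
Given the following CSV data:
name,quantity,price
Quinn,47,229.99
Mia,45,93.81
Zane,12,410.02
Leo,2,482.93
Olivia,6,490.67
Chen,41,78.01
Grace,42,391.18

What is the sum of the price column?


Values in 'price' column:
  Row 1: 229.99
  Row 2: 93.81
  Row 3: 410.02
  Row 4: 482.93
  Row 5: 490.67
  Row 6: 78.01
  Row 7: 391.18
Sum = 229.99 + 93.81 + 410.02 + 482.93 + 490.67 + 78.01 + 391.18 = 2176.61

ANSWER: 2176.61


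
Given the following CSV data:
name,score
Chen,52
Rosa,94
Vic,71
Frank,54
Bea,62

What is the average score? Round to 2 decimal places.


Scores: 52, 94, 71, 54, 62
Sum = 333
Count = 5
Average = 333 / 5 = 66.60

ANSWER: 66.60


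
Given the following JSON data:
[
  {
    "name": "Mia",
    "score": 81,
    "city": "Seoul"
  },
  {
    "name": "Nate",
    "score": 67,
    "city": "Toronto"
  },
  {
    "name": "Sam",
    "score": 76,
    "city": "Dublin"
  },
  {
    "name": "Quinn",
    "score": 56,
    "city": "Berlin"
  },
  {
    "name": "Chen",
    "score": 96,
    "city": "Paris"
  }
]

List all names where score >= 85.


Filtering records where score >= 85:
  Mia (score=81) -> no
  Nate (score=67) -> no
  Sam (score=76) -> no
  Quinn (score=56) -> no
  Chen (score=96) -> YES


ANSWER: Chen


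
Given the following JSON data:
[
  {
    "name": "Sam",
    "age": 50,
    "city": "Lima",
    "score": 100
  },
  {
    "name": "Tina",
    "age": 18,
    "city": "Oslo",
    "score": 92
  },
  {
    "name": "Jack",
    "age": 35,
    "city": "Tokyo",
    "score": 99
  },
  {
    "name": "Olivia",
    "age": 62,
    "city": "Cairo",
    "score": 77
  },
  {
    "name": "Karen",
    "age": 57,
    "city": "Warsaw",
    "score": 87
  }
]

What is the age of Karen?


Looking up record where name = Karen
Record index: 4
Field 'age' = 57

ANSWER: 57


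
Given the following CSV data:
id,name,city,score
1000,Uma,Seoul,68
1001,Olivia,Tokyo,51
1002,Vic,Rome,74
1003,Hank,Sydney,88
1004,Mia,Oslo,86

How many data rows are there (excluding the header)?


Counting rows (excluding header):
Header: id,name,city,score
Data rows: 5

ANSWER: 5


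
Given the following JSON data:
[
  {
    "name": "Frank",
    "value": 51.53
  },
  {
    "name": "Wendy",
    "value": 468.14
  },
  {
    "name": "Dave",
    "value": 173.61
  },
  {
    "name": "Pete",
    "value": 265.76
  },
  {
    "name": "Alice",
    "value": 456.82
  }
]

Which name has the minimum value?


Comparing values:
  Frank: 51.53
  Wendy: 468.14
  Dave: 173.61
  Pete: 265.76
  Alice: 456.82
Minimum: Frank (51.53)

ANSWER: Frank


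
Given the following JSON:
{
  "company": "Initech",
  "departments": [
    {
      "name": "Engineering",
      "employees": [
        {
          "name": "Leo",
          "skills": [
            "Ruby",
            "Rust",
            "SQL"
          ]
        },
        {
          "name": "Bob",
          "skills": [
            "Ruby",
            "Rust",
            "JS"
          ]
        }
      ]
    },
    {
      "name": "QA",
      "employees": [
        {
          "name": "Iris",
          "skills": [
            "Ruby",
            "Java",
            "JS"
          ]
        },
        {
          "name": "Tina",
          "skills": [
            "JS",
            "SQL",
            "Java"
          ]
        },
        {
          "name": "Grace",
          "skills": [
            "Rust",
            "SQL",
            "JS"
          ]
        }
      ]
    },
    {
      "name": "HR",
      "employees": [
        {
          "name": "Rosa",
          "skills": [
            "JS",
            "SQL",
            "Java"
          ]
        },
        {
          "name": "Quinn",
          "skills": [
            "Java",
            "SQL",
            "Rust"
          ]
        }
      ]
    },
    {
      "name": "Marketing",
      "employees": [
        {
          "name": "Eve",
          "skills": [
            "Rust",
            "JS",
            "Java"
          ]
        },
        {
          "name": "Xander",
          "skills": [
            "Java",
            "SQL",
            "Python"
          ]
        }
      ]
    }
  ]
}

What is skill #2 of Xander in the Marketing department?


Path: departments[3].employees[1].skills[1]
Value: SQL

ANSWER: SQL


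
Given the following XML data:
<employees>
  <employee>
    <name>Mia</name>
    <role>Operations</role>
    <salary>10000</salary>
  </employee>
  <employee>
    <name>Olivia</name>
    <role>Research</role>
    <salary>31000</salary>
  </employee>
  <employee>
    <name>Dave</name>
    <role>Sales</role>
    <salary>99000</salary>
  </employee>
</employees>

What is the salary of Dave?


Searching for <employee> with <name>Dave</name>
Found at position 3
<salary>99000</salary>

ANSWER: 99000


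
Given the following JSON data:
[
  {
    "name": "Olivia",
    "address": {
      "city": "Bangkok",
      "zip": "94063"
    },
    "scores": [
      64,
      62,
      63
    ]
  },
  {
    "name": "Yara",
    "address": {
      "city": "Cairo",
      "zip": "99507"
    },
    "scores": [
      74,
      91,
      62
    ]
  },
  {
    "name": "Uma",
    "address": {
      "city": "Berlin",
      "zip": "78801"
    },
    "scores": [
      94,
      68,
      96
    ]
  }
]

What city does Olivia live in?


Path: records[0].address.city
Value: Bangkok

ANSWER: Bangkok


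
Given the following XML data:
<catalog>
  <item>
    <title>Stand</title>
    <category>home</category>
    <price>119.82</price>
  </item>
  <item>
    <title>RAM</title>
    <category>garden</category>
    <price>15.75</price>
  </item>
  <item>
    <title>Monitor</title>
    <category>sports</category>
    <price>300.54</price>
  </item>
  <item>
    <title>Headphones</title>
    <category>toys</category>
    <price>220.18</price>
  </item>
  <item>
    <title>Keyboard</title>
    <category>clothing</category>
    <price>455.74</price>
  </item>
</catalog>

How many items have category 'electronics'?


Scanning <item> elements for <category>electronics</category>:
Count: 0

ANSWER: 0


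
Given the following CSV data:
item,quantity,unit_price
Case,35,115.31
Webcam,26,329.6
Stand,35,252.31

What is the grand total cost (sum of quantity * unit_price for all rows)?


Computing row totals:
  Case: 35 * 115.31 = 4035.85
  Webcam: 26 * 329.6 = 8569.6
  Stand: 35 * 252.31 = 8830.85
Grand total = 4035.85 + 8569.6 + 8830.85 = 21436.3

ANSWER: 21436.3


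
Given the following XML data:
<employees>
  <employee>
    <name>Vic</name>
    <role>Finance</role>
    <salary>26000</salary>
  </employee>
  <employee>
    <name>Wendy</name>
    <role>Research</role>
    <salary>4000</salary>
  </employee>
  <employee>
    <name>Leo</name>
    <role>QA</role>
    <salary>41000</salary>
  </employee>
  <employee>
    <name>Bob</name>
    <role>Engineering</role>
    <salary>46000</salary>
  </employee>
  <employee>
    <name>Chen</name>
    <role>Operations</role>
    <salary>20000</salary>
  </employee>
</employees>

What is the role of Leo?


Searching for <employee> with <name>Leo</name>
Found at position 3
<role>QA</role>

ANSWER: QA


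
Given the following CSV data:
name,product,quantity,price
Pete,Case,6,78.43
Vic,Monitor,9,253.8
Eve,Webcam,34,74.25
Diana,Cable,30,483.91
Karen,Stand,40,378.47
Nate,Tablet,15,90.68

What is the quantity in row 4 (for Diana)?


Row 4: Diana
Column 'quantity' = 30

ANSWER: 30


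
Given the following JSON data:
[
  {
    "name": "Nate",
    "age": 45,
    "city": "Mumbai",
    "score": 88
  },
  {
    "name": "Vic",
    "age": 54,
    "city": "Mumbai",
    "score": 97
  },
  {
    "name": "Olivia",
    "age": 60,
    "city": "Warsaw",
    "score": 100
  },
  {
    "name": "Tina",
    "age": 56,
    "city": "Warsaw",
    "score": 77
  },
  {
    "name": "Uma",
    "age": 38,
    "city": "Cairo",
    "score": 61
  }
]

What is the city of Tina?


Looking up record where name = Tina
Record index: 3
Field 'city' = Warsaw

ANSWER: Warsaw


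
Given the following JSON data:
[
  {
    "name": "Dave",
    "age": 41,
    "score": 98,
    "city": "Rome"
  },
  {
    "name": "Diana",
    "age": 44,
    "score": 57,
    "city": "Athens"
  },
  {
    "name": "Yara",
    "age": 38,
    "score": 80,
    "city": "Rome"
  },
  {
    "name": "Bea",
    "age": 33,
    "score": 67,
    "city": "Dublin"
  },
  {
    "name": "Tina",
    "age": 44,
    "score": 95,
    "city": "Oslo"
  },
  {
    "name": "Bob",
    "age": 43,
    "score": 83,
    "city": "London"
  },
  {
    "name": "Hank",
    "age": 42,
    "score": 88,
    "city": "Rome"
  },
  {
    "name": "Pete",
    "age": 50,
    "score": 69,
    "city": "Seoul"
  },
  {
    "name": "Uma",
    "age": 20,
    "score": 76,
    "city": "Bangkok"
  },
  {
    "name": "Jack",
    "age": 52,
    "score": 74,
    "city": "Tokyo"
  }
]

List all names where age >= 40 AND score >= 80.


Checking both conditions:
  Dave (age=41, score=98) -> YES
  Diana (age=44, score=57) -> no
  Yara (age=38, score=80) -> no
  Bea (age=33, score=67) -> no
  Tina (age=44, score=95) -> YES
  Bob (age=43, score=83) -> YES
  Hank (age=42, score=88) -> YES
  Pete (age=50, score=69) -> no
  Uma (age=20, score=76) -> no
  Jack (age=52, score=74) -> no


ANSWER: Dave, Tina, Bob, Hank


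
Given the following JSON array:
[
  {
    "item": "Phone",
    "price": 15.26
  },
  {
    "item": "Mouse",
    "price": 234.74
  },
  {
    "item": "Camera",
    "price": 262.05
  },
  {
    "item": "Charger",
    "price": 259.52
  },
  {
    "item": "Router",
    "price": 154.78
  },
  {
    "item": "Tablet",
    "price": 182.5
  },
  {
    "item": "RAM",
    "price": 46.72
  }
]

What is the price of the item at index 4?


Array index 4 -> Router
price = 154.78

ANSWER: 154.78
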